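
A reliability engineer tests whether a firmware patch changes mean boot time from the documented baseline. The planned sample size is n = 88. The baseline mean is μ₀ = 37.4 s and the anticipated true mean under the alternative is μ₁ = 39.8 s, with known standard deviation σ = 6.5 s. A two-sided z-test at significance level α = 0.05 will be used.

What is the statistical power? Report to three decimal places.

Power ≈ 0.934

Standardized effect: d = |μ₁ − μ₀| / σ = |39.8 − 37.4| / 6.5 = 0.3692
Noncentrality parameter: δ = d·√n = 0.3692 × √88 = 3.4637
Critical value for a two-sided test at α = 0.05: z_{α/2} = 1.960.
Power = Φ(δ − 1.960) + Φ(−δ − 1.960) = Φ(1.504) + Φ(-5.424) = 0.9337 + 0.0000 = 0.9337.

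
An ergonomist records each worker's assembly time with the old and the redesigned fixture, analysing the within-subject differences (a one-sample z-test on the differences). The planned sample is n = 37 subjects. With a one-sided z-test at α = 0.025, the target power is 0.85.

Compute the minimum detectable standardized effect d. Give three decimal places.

Required noncentrality: δ = z_{0.025} + z_{0.15} = 1.960 + 1.036 = 2.996.
δ = d·√n ⇒ d = δ/√n = 2.996/√37 = 0.4926.

d ≈ 0.493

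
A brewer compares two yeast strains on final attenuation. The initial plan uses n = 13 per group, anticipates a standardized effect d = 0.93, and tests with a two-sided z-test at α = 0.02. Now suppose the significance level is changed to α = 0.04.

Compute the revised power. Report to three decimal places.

δ = d·√(n/2) = 0.93 × √(13/2) = 2.3710 (unchanged). New critical value: z_{0.02} = 2.054.
Revised power = Φ(δ − 2.054) + Φ(−δ − 2.054) = Φ(0.317) + Φ(-4.425) = 0.6245 + 0.0000 = 0.6245.

Power ≈ 0.624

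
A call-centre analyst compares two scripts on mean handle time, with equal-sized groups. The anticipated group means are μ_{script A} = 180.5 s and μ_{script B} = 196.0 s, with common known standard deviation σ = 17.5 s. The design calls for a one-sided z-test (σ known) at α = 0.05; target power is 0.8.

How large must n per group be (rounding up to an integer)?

Standardized effect: d = |μ_{script A} − μ_{script B}| / σ = |180.5 − 196.0| / 17.5 = 0.8857
For power 0.8 need Φ(δ − z_{0.05}) = 0.8, so δ = z_{0.05} + z_{0.20} = 1.645 + 0.842 = 2.486.
δ = d·√(n/2) ⇒ n = 2(δ/d)² = 2 × (2.486 / 0.8857)² = 15.76.
Rounding up, n = 16 per group.

n = 16 per group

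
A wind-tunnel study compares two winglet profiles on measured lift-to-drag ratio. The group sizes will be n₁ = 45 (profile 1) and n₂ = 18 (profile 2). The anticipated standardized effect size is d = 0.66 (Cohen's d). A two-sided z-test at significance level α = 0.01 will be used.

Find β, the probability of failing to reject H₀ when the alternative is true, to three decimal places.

β ≈ 0.583

Noncentrality parameter: δ = d / √(1/n₁ + 1/n₂) = 0.66 / √(1/45 + 1/18) = 2.3666
Critical value for a two-sided test at α = 0.01: z_{α/2} = 2.576.
Power = Φ(δ − 2.576) + Φ(−δ − 2.576) = Φ(-0.209) + Φ(-4.942) = 0.4171 + 0.0000 = 0.4171.
Type II error: β = 1 − power = 1 − 0.4171 = 0.5829.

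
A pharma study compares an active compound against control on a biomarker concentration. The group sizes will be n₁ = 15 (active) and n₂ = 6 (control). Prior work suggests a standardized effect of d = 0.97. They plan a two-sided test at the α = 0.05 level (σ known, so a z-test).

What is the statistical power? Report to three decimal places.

Noncentrality parameter: δ = d / √(1/n₁ + 1/n₂) = 0.97 / √(1/15 + 1/6) = 2.0081
Critical value for a two-sided test at α = 0.05: z_{α/2} = 1.960.
Power = Φ(δ − 1.960) + Φ(−δ − 1.960) = Φ(0.048) + Φ(-3.968) = 0.5192 + 0.0000 = 0.5192.

Power ≈ 0.519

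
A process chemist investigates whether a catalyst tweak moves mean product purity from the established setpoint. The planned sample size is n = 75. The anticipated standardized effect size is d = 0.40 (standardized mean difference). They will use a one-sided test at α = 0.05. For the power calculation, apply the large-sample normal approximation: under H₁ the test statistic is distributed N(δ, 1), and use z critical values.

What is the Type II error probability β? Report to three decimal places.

Noncentrality parameter: δ = d·√n = 0.40 × √75 = 3.4641
Critical value for a one-sided test at α = 0.05: z_α = 1.645.
Power = Φ(δ − 1.645) = Φ(1.819) = 0.9656.
Type II error: β = 1 − power = 1 − 0.9656 = 0.0344.

β ≈ 0.034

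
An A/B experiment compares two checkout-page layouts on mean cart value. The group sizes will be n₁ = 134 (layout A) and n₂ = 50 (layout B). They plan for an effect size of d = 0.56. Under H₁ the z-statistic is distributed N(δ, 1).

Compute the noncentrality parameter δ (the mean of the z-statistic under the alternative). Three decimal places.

δ ≈ 3.379

The noncentrality parameter scales effect size by the design's sample-size factor: δ = d / √(1/n₁ + 1/n₂) = 0.56 / √(1/134 + 1/50) = 3.3792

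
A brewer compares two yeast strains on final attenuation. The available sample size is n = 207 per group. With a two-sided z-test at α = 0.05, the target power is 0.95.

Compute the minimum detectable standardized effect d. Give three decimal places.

d ≈ 0.354

Need Φ(δ − 1.960) = 0.95, so δ = 1.960 + 1.645 = 3.605.
(The second rejection-region term Φ(−δ − z_{α/2}) is negligible and dropped.)
δ = d·√(n/2) ⇒ d = δ/√(n/2) = 3.605/√(207/2) = 0.3543.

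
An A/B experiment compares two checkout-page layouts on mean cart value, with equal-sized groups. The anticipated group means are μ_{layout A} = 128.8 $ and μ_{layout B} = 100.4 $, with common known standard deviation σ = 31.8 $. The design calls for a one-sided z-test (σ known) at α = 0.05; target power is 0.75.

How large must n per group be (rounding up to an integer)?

n = 14 per group

Standardized effect: d = |μ_{layout A} − μ_{layout B}| / σ = |128.8 − 100.4| / 31.8 = 0.8931
Set Φ(δ − 1.645) = 0.75; then δ − 1.645 = Φ⁻¹(0.75) = 0.674, giving δ = 2.319.
δ = d·√(n/2) ⇒ n = 2(δ/d)² = 2 × (2.319 / 0.8931)² = 13.49.
Round up to the next whole unit.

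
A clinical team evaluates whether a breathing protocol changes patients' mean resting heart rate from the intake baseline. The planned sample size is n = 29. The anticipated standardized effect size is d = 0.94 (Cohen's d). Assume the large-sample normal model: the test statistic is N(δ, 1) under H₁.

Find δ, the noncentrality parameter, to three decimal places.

δ ≈ 5.062

δ = d·√n = 0.94 × √29 = 5.0621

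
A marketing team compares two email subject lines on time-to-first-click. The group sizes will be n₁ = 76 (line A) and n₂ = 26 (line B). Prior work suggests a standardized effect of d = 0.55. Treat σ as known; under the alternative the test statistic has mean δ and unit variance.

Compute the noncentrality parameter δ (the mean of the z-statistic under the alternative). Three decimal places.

δ = d / √(1/n₁ + 1/n₂) = 0.55 / √(1/76 + 1/26) = 2.4208

δ ≈ 2.421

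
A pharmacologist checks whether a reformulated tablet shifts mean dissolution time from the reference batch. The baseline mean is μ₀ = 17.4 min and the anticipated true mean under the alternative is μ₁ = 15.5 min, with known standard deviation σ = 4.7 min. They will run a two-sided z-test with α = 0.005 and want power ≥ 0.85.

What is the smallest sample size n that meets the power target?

Standardized effect: d = |μ₁ − μ₀| / σ = |15.5 − 17.4| / 4.7 = 0.4043
For power 0.85 need Φ(δ − z_{0.0025}) = 0.85, so δ = z_{0.0025} + z_{0.15} = 2.807 + 1.036 = 3.843.
(Ignoring the negligible lower-tail rejection probability gives the usual closed-form inversion.)
δ = d·√n ⇒ n = (δ/d)² = (3.843 / 0.4043)² = 90.39.
Round up to the next whole unit.

n = 91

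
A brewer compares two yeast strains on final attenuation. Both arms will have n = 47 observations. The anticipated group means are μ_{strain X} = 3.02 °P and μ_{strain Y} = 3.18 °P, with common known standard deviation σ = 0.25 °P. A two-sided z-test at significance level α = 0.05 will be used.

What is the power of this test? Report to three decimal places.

Standardized effect: d = |μ_{strain X} − μ_{strain Y}| / σ = |3.02 − 3.18| / 0.25 = 0.6400
Noncentrality parameter: λ = d·√(n/2) = 0.6400 × √(47/2) = 3.1025
Critical value for a two-sided test at α = 0.05: z_{α/2} = 1.960.
Power = Φ(λ − 1.960) + Φ(−λ − 1.960) = Φ(1.143) + Φ(-5.062) = 0.8734 + 0.0000 = 0.8734.

Power ≈ 0.873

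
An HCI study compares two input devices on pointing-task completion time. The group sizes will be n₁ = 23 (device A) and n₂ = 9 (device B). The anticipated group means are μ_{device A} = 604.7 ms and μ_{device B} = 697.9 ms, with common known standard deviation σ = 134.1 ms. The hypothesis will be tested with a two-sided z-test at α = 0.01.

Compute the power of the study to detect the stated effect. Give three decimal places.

Power ≈ 0.210

Standardized effect: d = |μ_{device A} − μ_{device B}| / σ = |604.7 − 697.9| / 134.1 = 0.6950
Noncentrality parameter: δ = d / √(1/n₁ + 1/n₂) = 0.6950 / √(1/23 + 1/9) = 1.7677
Critical value for a two-sided test at α = 0.01: z_{α/2} = 2.576.
Power = Φ(δ − 2.576) + Φ(−δ − 2.576) = Φ(-0.808) + Φ(-4.343) = 0.2095 + 0.0000 = 0.2095.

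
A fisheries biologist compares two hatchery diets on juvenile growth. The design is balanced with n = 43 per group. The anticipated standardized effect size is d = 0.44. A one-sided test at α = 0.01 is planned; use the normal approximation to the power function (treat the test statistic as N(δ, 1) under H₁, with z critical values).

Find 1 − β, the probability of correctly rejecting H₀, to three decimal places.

Power ≈ 0.387

Noncentrality parameter: δ = d·√(n/2) = 0.44 × √(43/2) = 2.0402
One-sided α = 0.01 → critical value z_{0.01} = 2.326.
Power = P(Z > 2.326 − δ) = Φ(-0.286) = 0.3874.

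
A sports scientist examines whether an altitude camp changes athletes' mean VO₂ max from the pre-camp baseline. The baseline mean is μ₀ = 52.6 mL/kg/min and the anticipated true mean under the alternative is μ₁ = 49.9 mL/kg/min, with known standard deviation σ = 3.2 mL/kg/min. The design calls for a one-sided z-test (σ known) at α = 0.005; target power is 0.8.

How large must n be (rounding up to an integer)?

n = 17

Standardized effect: d = |μ₁ − μ₀| / σ = |49.9 − 52.6| / 3.2 = 0.8438
Set Φ(δ − 2.576) = 0.8; then δ − 2.576 = Φ⁻¹(0.8) = 0.842, giving δ = 3.417.
δ = d·√n ⇒ n = (δ/d)² = (3.417 / 0.8438)² = 16.41.
Rounding up, n = 17.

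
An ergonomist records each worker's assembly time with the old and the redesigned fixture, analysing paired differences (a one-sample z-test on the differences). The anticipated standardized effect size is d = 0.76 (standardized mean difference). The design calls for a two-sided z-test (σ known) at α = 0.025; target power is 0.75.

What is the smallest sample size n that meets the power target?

n = 15

For power 0.75 need Φ(δ − z_{0.0125}) = 0.75, so δ = z_{0.0125} + z_{0.25} = 2.241 + 0.674 = 2.916.
(Ignoring the negligible lower-tail rejection probability gives the usual closed-form inversion.)
δ = d·√n ⇒ n = (δ/d)² = (2.916 / 0.76)² = 14.72.
Round up to the next whole unit.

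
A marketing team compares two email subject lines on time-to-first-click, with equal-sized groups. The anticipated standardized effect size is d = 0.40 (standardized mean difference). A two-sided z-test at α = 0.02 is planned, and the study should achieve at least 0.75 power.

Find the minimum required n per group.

n = 113 per group

Set Φ(δ − 2.326) = 0.75; then δ − 2.326 = Φ⁻¹(0.75) = 0.674, giving δ = 3.001.
(The Φ(−δ − z_{α/2}) term is vanishingly small for δ > 0 and is dropped in the standard sample-size formula.)
δ = d·√(n/2) ⇒ n = 2(δ/d)² = 2 × (3.001 / 0.40)² = 112.56.
Rounding up, n = 113 per group.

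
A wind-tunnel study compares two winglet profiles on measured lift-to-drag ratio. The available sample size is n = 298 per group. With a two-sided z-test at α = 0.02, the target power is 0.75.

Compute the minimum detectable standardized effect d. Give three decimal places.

d ≈ 0.246

Required noncentrality: δ = z_{0.01} + z_{0.25} = 2.326 + 0.674 = 3.001.
(The second rejection-region term Φ(−δ − z_{α/2}) is negligible and dropped.)
δ = d·√(n/2) ⇒ d = δ/√(n/2) = 3.001/√(298/2) = 0.2458.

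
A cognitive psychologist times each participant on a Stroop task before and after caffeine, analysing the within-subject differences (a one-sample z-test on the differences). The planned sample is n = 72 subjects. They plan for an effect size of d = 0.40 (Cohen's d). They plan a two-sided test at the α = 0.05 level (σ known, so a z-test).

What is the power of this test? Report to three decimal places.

Noncentrality parameter: δ = d·√n = 0.40 × √72 = 3.3941
Two-sided α = 0.05 → critical value z_{0.025} = 1.960.
Power = Φ(δ − 1.960) + Φ(−δ − 1.960) = Φ(1.434) + Φ(-5.354) = 0.9242 + 0.0000 = 0.9242.

Power ≈ 0.924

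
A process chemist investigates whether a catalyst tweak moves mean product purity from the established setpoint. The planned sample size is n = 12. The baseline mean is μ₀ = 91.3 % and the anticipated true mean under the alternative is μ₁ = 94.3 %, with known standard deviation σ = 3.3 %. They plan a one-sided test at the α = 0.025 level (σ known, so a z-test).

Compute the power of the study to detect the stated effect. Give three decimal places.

Standardized effect: d = |μ₁ − μ₀| / σ = |94.3 − 91.3| / 3.3 = 0.9091
Noncentrality parameter: δ = d·√n = 0.9091 × √12 = 3.1492
Critical value for a one-sided test at α = 0.025: z_α = 1.960.
Power = Φ(δ − 1.960) = Φ(1.189) = 0.8828.

Power ≈ 0.883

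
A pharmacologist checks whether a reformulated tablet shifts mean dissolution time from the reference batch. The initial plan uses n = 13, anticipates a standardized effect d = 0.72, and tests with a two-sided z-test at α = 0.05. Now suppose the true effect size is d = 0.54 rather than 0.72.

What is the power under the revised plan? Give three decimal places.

With d = 0.54: δ = d·√n = 0.54 × √13 = 1.9470. Critical value z_{0.025} = 1.960.
Revised power = Φ(δ − 1.960) + Φ(−δ − 1.960) = Φ(-0.013) + Φ(-3.907) = 0.4948 + 0.0000 = 0.4949.

Power ≈ 0.495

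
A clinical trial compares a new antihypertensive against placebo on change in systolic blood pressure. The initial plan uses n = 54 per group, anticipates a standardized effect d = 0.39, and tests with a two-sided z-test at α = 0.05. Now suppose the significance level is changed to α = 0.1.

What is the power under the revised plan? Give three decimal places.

δ = d·√(n/2) = 0.39 × √(54/2) = 2.0265 (unchanged). New critical value: z_{0.05} = 1.645.
Revised power = Φ(δ − 1.645) + Φ(−δ − 1.645) = Φ(0.382) + Φ(-3.671) = 0.6486 + 0.0001 = 0.6488.

Power ≈ 0.649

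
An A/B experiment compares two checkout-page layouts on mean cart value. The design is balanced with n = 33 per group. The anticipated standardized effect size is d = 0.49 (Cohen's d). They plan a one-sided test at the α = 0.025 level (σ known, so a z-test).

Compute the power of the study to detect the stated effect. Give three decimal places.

Noncentrality parameter: δ = d·√(n/2) = 0.49 × √(33/2) = 1.9904
One-sided α = 0.025 → critical value z_{0.025} = 1.960.
Power = Φ(δ − 1.960) = Φ(0.030) = 0.5121.

Power ≈ 0.512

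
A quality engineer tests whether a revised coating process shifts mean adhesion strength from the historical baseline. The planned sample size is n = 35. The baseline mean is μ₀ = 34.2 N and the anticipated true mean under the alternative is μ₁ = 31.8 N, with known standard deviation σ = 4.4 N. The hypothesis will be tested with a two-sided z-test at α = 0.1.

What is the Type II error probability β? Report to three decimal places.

Standardized effect: d = |μ₁ − μ₀| / σ = |31.8 − 34.2| / 4.4 = 0.5455
Noncentrality parameter: δ = d·√n = 0.5455 × √35 = 3.2270
Critical value for a two-sided test at α = 0.1: z_{α/2} = 1.645.
Power = Φ(δ − 1.645) + Φ(−δ − 1.645) = Φ(1.582) + Φ(-4.872) = 0.9432 + 0.0000 = 0.9432.
Type II error: β = 1 − power = 1 − 0.9432 = 0.0568.

β ≈ 0.057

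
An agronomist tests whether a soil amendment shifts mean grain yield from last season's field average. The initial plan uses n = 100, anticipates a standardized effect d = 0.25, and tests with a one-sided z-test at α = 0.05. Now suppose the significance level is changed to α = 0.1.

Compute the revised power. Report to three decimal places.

Power ≈ 0.888

δ = d·√n = 0.25 × √100 = 2.5000 (unchanged). New critical value: z_{0.1} = 1.282.
Revised power = P(Z > 1.282 − δ) = Φ(1.218) = 0.8885.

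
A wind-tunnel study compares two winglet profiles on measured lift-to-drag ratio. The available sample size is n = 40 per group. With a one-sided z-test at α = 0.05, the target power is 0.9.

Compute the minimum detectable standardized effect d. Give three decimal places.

d ≈ 0.654

Required noncentrality: δ = z_{0.05} + z_{0.10} = 1.645 + 1.282 = 2.926.
δ = d·√(n/2) ⇒ d = δ/√(n/2) = 2.926/√(40/2) = 0.6544.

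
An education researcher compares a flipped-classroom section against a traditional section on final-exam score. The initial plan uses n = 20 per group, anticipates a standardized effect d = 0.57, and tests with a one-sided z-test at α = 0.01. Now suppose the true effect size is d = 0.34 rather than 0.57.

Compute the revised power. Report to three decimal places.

Power ≈ 0.105

With d = 0.34: δ = d·√(n/2) = 0.34 × √(20/2) = 1.0752. Critical value z_{0.01} = 2.326.
Revised power = P(Z > 2.326 − δ) = Φ(-1.251) = 0.1054.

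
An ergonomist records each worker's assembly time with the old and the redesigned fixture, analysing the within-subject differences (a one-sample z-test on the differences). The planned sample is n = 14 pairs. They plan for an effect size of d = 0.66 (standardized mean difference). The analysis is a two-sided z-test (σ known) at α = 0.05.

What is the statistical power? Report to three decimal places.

Power ≈ 0.695

Noncentrality parameter: δ = d·√n = 0.66 × √14 = 2.4695
Critical value for a two-sided test at α = 0.05: z_{α/2} = 1.960.
Power = Φ(δ − 1.960) + Φ(−δ − 1.960) = Φ(0.510) + Φ(-4.429) = 0.6948 + 0.0000 = 0.6948.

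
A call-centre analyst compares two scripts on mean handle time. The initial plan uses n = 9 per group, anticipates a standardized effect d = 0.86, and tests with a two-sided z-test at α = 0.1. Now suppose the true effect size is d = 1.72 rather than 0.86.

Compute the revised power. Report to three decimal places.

Power ≈ 0.977

With d = 1.72: δ = d·√(n/2) = 1.72 × √(9/2) = 3.6487. Critical value z_{0.05} = 1.645.
Revised power = Φ(δ − 1.645) + Φ(−δ − 1.645) = Φ(2.004) + Φ(-5.294) = 0.9775 + 0.0000 = 0.9775.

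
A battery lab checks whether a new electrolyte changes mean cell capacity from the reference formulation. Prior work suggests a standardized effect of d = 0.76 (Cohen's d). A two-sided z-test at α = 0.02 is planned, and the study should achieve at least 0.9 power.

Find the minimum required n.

For power 0.9 need Φ(δ − z_{0.01}) = 0.9, so δ = z_{0.01} + z_{0.10} = 2.326 + 1.282 = 3.608.
(The Φ(−δ − z_{α/2}) term is vanishingly small for δ > 0 and is dropped in the standard sample-size formula.)
δ = d·√n ⇒ n = (δ/d)² = (3.608 / 0.76)² = 22.54.
Round up to the next whole unit.

n = 23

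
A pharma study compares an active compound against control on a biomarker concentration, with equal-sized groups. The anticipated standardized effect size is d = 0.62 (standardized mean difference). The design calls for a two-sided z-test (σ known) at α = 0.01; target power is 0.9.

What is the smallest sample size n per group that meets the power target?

n = 78 per group

Set Φ(δ − 2.576) = 0.9; then δ − 2.576 = Φ⁻¹(0.9) = 1.282, giving δ = 3.857.
(The Φ(−δ − z_{α/2}) term is vanishingly small for δ > 0 and is dropped in the standard sample-size formula.)
δ = d·√(n/2) ⇒ n = 2(δ/d)² = 2 × (3.857 / 0.62)² = 77.42.
Round up to the next whole unit.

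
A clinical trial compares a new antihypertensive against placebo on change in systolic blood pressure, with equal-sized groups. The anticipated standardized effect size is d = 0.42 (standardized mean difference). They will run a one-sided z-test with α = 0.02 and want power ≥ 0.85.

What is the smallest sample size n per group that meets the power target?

Set Φ(δ − 2.054) = 0.85; then δ − 2.054 = Φ⁻¹(0.85) = 1.036, giving δ = 3.090.
δ = d·√(n/2) ⇒ n = 2(δ/d)² = 2 × (3.090 / 0.42)² = 108.27.
Rounding up, n = 109 per group.

n = 109 per group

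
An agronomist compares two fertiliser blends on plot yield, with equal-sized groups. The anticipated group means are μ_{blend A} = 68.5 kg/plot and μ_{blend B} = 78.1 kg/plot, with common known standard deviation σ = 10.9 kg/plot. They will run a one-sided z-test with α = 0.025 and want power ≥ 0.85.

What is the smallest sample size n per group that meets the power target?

n = 24 per group

Standardized effect: d = |μ_{blend A} − μ_{blend B}| / σ = |68.5 − 78.1| / 10.9 = 0.8807
Set Φ(δ − 1.960) = 0.85; then δ − 1.960 = Φ⁻¹(0.85) = 1.036, giving δ = 2.996.
δ = d·√(n/2) ⇒ n = 2(δ/d)² = 2 × (2.996 / 0.8807)² = 23.15.
Round up to the next whole unit.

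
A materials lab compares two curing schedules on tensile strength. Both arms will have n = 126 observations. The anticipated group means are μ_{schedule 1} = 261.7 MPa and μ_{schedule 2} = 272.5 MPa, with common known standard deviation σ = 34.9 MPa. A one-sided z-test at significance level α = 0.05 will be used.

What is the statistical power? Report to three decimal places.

Power ≈ 0.791

Standardized effect: d = |μ_{schedule 1} − μ_{schedule 2}| / σ = |261.7 − 272.5| / 34.9 = 0.3095
Noncentrality parameter: δ = d·√(n/2) = 0.3095 × √(126/2) = 2.4562
Critical value for a one-sided test at α = 0.05: z_α = 1.645.
Power = Φ(δ − 1.645) = Φ(0.811) = 0.7914.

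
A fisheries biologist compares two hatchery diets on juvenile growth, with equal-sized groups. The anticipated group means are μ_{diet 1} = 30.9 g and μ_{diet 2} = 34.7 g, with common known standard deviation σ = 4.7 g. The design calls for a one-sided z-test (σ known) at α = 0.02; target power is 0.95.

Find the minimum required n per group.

Standardized effect: d = |μ_{diet 1} − μ_{diet 2}| / σ = |30.9 − 34.7| / 4.7 = 0.8085
For power 0.95 need Φ(δ − z_{0.02}) = 0.95, so δ = z_{0.02} + z_{0.05} = 2.054 + 1.645 = 3.699.
δ = d·√(n/2) ⇒ n = 2(δ/d)² = 2 × (3.699 / 0.8085)² = 41.85.
Rounding up, n = 42 per group.

n = 42 per group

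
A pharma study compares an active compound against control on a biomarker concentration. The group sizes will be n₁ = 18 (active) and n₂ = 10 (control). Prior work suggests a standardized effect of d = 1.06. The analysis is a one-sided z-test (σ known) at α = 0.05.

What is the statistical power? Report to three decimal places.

Power ≈ 0.851

Noncentrality parameter: δ = d / √(1/n₁ + 1/n₂) = 1.06 / √(1/18 + 1/10) = 2.6876
One-sided α = 0.05 → critical value z_{0.05} = 1.645.
Power = P(Z > 1.645 − δ) = Φ(1.043) = 0.8515.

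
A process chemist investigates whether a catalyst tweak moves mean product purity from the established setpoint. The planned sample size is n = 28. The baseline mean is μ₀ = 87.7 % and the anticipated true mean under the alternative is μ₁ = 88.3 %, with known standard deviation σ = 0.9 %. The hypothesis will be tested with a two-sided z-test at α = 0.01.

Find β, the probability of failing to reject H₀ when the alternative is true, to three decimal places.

β ≈ 0.171

Standardized effect: d = |μ₁ − μ₀| / σ = |88.3 − 87.7| / 0.9 = 0.6667
Noncentrality parameter: λ = d·√n = 0.6667 × √28 = 3.5277
Critical value for a two-sided test at α = 0.01: z_{α/2} = 2.576.
Power = Φ(λ − 2.576) + Φ(−λ − 2.576) = Φ(0.952) + Φ(-6.103) = 0.8294 + 0.0000 = 0.8294.
Type II error: β = 1 − power = 1 − 0.8294 = 0.1706.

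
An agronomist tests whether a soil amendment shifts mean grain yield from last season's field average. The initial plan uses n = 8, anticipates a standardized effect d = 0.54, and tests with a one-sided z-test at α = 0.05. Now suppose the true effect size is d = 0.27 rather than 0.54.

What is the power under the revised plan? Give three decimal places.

With d = 0.27: δ = d·√n = 0.27 × √8 = 0.7637. Critical value z_{0.05} = 1.645.
Revised power = P(Z > 1.645 − δ) = Φ(-0.881) = 0.1891.

Power ≈ 0.189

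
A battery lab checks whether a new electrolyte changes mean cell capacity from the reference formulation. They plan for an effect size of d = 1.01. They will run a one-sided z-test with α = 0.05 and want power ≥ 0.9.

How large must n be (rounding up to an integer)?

n = 9

For power 0.9 need Φ(δ − z_{0.05}) = 0.9, so δ = z_{0.05} + z_{0.10} = 1.645 + 1.282 = 2.926.
δ = d·√n ⇒ n = (δ/d)² = (2.926 / 1.01)² = 8.40.
Round up to the next whole unit.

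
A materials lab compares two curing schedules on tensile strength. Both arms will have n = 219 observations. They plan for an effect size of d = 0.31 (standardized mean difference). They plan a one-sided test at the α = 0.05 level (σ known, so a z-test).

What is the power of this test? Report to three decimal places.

Noncentrality parameter: δ = d·√(n/2) = 0.31 × √(219/2) = 3.2439
Critical value for a one-sided test at α = 0.05: z_α = 1.645.
Power = Φ(δ − 1.645) = Φ(1.599) = 0.9451.

Power ≈ 0.945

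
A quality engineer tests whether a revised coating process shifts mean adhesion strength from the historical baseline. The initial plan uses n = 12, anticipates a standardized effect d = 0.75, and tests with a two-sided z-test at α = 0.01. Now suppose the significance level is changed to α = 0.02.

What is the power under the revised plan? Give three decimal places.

δ = d·√n = 0.75 × √12 = 2.5981 (unchanged). New critical value: z_{0.01} = 2.326.
Revised power = Φ(δ − 2.326) + Φ(−δ − 2.326) = Φ(0.272) + Φ(-4.924) = 0.6071 + 0.0000 = 0.6071.

Power ≈ 0.607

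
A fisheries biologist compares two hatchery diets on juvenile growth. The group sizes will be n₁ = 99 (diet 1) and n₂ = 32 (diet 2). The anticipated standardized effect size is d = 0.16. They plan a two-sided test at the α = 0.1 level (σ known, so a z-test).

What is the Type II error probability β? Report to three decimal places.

Noncentrality parameter: δ = d / √(1/n₁ + 1/n₂) = 0.16 / √(1/99 + 1/32) = 0.7868
Two-sided α = 0.1 → critical value z_{0.05} = 1.645.
Power = Φ(δ − 1.645) + Φ(−δ − 1.645) = Φ(-0.858) + Φ(-2.432) = 0.1954 + 0.0075 = 0.2030.
Type II error: β = 1 − power = 1 − 0.2030 = 0.7970.

β ≈ 0.797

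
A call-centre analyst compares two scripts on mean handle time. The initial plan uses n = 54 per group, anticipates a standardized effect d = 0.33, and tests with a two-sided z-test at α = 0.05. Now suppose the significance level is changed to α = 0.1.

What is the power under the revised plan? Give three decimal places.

Power ≈ 0.528

δ = d·√(n/2) = 0.33 × √(54/2) = 1.7147 (unchanged). New critical value: z_{0.05} = 1.645.
Revised power = Φ(δ − 1.645) + Φ(−δ − 1.645) = Φ(0.070) + Φ(-3.360) = 0.5279 + 0.0004 = 0.5282.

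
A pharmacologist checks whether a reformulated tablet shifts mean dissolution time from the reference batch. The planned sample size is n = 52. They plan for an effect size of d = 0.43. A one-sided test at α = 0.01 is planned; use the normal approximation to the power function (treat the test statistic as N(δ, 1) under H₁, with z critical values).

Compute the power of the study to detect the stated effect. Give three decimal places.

Power ≈ 0.781

Noncentrality parameter: δ = d·√n = 0.43 × √52 = 3.1008
Critical value for a one-sided test at α = 0.01: z_α = 2.326.
Power = P(Z > 2.326 − δ) = Φ(0.774) = 0.7807.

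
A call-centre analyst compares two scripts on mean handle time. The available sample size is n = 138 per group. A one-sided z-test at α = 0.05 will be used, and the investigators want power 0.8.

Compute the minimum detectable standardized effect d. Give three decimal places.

Required noncentrality: δ = z_{0.05} + z_{0.20} = 1.645 + 0.842 = 2.486.
δ = d·√(n/2) ⇒ d = δ/√(n/2) = 2.486/√(138/2) = 0.2993.

d ≈ 0.299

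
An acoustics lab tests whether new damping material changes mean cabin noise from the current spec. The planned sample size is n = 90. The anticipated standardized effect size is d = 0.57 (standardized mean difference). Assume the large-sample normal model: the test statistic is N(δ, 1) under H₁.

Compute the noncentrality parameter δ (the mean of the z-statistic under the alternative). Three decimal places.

δ ≈ 5.407

The noncentrality parameter scales effect size by the design's sample-size factor: δ = d·√n = 0.57 × √90 = 5.4075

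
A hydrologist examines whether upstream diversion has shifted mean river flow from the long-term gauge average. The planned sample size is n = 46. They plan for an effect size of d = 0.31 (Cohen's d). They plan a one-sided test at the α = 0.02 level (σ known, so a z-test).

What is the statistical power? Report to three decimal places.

Power ≈ 0.519

Noncentrality parameter: δ = d·√n = 0.31 × √46 = 2.1025
One-sided α = 0.02 → critical value z_{0.02} = 2.054.
Power = P(Z > 2.054 − δ) = Φ(0.049) = 0.5195.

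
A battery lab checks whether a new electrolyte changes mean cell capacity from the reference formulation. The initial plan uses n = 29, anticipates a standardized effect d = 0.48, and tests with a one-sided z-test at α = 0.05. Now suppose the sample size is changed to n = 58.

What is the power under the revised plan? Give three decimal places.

Power ≈ 0.978

With n = 58: δ = d·√n = 0.48 × √58 = 3.6556. Critical value z_{0.05} = 1.645.
Revised power = Φ(δ − 1.645) = Φ(2.011) = 0.9778.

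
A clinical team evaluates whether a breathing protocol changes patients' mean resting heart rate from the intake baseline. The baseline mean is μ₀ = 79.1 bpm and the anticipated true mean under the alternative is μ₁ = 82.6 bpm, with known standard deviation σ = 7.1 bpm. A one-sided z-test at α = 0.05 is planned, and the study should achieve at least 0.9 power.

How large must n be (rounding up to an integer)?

n = 36

Standardized effect: d = |μ₁ − μ₀| / σ = |82.6 − 79.1| / 7.1 = 0.4930
Set Φ(δ − 1.645) = 0.9; then δ − 1.645 = Φ⁻¹(0.9) = 1.282, giving δ = 2.926.
δ = d·√n ⇒ n = (δ/d)² = (2.926 / 0.4930)² = 35.24.
Rounding up, n = 36.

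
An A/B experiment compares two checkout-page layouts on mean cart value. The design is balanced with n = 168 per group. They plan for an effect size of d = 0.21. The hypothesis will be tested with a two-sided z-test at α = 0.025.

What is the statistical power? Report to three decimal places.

Power ≈ 0.376

Noncentrality parameter: δ = d·√(n/2) = 0.21 × √(168/2) = 1.9247
Two-sided α = 0.025 → critical value z_{0.0125} = 2.241.
Power = Φ(δ − 2.241) + Φ(−δ − 2.241) = Φ(-0.317) + Φ(-4.166) = 0.3757 + 0.0000 = 0.3757.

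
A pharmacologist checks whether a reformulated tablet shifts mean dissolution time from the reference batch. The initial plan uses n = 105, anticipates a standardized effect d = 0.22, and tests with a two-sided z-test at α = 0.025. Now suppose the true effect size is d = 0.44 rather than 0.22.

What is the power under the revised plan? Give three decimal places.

With d = 0.44: δ = d·√n = 0.44 × √105 = 4.5087. Critical value z_{0.0125} = 2.241.
Revised power = Φ(δ − 2.241) + Φ(−δ − 2.241) = Φ(2.267) + Φ(-6.750) = 0.9883 + 0.0000 = 0.9883.

Power ≈ 0.988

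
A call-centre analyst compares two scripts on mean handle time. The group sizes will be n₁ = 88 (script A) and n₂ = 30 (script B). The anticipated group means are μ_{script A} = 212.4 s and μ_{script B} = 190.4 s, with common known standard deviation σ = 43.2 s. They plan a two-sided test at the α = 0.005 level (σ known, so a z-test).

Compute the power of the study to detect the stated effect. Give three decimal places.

Standardized effect: d = |μ_{script A} − μ_{script B}| / σ = |212.4 − 190.4| / 43.2 = 0.5093
Noncentrality parameter: δ = d / √(1/n₁ + 1/n₂) = 0.5093 / √(1/88 + 1/30) = 2.4088
Two-sided α = 0.005 → critical value z_{0.0025} = 2.807.
Power = Φ(δ − 2.807) + Φ(−δ − 2.807) = Φ(-0.398) + Φ(-5.216) = 0.3452 + 0.0000 = 0.3452.

Power ≈ 0.345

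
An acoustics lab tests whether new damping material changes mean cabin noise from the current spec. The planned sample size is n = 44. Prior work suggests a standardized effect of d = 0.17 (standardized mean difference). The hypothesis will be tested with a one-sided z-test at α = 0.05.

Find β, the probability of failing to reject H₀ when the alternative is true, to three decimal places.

Noncentrality parameter: δ = d·√n = 0.17 × √44 = 1.1277
Critical value for a one-sided test at α = 0.05: z_α = 1.645.
Power = P(Z > 1.645 − δ) = Φ(-0.517) = 0.3025.
Type II error: β = 1 − power = 1 − 0.3025 = 0.6975.

β ≈ 0.697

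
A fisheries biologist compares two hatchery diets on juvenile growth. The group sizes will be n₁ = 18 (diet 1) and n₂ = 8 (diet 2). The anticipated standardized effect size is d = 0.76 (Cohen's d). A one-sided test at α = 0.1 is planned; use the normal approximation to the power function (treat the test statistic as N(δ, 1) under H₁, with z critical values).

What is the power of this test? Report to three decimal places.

Power ≈ 0.694

Noncentrality parameter: δ = d / √(1/n₁ + 1/n₂) = 0.76 / √(1/18 + 1/8) = 1.7886
One-sided α = 0.1 → critical value z_{0.1} = 1.282.
Power = P(Z > 1.282 − δ) = Φ(0.507) = 0.6939.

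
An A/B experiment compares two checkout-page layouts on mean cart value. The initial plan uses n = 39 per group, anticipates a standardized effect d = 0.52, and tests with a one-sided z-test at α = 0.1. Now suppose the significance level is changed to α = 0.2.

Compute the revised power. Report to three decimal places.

Power ≈ 0.927

δ = d·√(n/2) = 0.52 × √(39/2) = 2.2963 (unchanged). New critical value: z_{0.2} = 0.842.
Revised power = Φ(δ − 0.842) = Φ(1.455) = 0.9271.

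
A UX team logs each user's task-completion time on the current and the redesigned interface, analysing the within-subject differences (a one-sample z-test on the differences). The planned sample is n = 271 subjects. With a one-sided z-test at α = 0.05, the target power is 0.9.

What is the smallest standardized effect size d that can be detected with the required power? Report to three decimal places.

Required noncentrality: δ = z_{0.05} + z_{0.10} = 1.645 + 1.282 = 2.926.
δ = d·√n ⇒ d = δ/√n = 2.926/√271 = 0.1778.

d ≈ 0.178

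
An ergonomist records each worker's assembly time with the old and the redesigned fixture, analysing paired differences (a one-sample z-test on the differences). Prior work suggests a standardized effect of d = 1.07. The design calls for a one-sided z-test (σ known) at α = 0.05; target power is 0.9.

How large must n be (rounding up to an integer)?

n = 8

Set Φ(δ − 1.645) = 0.9; then δ − 1.645 = Φ⁻¹(0.9) = 1.282, giving δ = 2.926.
δ = d·√n ⇒ n = (δ/d)² = (2.926 / 1.07)² = 7.48.
Round up to the next whole unit.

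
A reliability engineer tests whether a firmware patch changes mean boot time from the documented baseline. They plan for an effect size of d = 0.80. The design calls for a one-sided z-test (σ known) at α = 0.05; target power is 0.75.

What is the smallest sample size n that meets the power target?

n = 9

For power 0.75 need Φ(δ − z_{0.05}) = 0.75, so δ = z_{0.05} + z_{0.25} = 1.645 + 0.674 = 2.319.
δ = d·√n ⇒ n = (δ/d)² = (2.319 / 0.80)² = 8.41.
Rounding up, n = 9.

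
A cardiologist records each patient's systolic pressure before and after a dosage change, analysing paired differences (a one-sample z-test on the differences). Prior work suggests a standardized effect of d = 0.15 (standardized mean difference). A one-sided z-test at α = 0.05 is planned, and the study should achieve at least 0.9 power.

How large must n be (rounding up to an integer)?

For power 0.9 need Φ(δ − z_{0.05}) = 0.9, so δ = z_{0.05} + z_{0.10} = 1.645 + 1.282 = 2.926.
δ = d·√n ⇒ n = (δ/d)² = (2.926 / 0.15)² = 380.62.
Round up to the next whole unit.

n = 381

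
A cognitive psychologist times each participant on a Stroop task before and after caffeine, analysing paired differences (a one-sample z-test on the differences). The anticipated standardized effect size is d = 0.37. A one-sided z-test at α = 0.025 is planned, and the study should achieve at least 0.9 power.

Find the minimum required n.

Set Φ(δ − 1.960) = 0.9; then δ − 1.960 = Φ⁻¹(0.9) = 1.282, giving δ = 3.242.
δ = d·√n ⇒ n = (δ/d)² = (3.242 / 0.37)² = 76.75.
Rounding up, n = 77.

n = 77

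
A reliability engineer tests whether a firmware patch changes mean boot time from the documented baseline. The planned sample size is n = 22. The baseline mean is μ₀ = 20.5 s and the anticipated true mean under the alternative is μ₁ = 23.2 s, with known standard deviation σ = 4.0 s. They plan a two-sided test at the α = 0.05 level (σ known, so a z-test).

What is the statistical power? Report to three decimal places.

Power ≈ 0.886

Standardized effect: d = |μ₁ − μ₀| / σ = |23.2 − 20.5| / 4.0 = 0.6750
Noncentrality parameter: δ = d·√n = 0.6750 × √22 = 3.1660
Two-sided α = 0.05 → critical value z_{0.025} = 1.960.
Power = Φ(δ − 1.960) + Φ(−δ − 1.960) = Φ(1.206) + Φ(-5.126) = 0.8861 + 0.0000 = 0.8861.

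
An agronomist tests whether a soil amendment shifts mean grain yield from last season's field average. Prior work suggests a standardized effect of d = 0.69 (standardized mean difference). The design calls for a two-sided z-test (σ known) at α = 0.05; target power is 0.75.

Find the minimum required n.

n = 15

Set Φ(δ − 1.960) = 0.75; then δ − 1.960 = Φ⁻¹(0.75) = 0.674, giving δ = 2.634.
(The Φ(−δ − z_{α/2}) term is vanishingly small for δ > 0 and is dropped in the standard sample-size formula.)
δ = d·√n ⇒ n = (δ/d)² = (2.634 / 0.69)² = 14.58.
Rounding up, n = 15.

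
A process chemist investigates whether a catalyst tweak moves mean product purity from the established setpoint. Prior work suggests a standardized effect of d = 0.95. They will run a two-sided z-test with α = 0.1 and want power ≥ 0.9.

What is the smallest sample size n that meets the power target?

n = 10

Set Φ(δ − 1.645) = 0.9; then δ − 1.645 = Φ⁻¹(0.9) = 1.282, giving δ = 2.926.
(The Φ(−δ − z_{α/2}) term is vanishingly small for δ > 0 and is dropped in the standard sample-size formula.)
δ = d·√n ⇒ n = (δ/d)² = (2.926 / 0.95)² = 9.49.
Round up to the next whole unit.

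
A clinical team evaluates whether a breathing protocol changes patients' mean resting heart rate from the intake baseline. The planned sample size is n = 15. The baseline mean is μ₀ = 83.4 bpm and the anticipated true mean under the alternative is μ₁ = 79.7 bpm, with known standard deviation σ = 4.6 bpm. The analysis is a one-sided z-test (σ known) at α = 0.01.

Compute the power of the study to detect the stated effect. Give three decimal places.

Standardized effect: d = |μ₁ − μ₀| / σ = |79.7 − 83.4| / 4.6 = 0.8043
Noncentrality parameter: δ = d·√n = 0.8043 × √15 = 3.1152
Critical value for a one-sided test at α = 0.01: z_α = 2.326.
Power = Φ(δ − 2.326) = Φ(0.789) = 0.7849.

Power ≈ 0.785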